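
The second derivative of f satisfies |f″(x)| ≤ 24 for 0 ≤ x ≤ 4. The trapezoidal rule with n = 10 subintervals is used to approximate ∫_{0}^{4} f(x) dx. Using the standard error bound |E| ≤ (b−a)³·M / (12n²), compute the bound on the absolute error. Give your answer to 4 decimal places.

|E| ≤ (4)³·24 / (12·10²) = 1536/1200 = 1.2800.

1.2800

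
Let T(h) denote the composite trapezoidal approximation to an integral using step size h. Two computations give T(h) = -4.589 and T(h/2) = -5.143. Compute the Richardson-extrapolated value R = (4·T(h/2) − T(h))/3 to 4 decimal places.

-5.3277

R = (4·T(h/2) − T(h)) / 3 = (4·(-5.143) − (-4.589))/3 = (-15.983)/3 = -5.3277.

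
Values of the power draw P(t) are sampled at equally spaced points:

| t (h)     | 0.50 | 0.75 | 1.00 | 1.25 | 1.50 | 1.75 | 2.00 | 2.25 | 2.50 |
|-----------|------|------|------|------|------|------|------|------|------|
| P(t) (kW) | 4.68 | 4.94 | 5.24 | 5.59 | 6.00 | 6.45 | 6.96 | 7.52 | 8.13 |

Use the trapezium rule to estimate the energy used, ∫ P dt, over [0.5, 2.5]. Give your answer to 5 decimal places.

h = 0.25, n = 8.
(h/2)·[y₀ + 2y₁ + 2y₂ + 2y₃ + 2y₄ + 2y₅ + 2y₆ + 2y₇ + y₈] = 0.125·(98.21) = 12.27625.

12.27625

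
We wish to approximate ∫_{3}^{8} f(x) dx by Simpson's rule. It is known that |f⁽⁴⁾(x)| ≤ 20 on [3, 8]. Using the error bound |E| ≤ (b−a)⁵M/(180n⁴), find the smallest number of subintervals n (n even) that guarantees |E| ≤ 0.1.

Need 62500/(180n⁴) ≤ 0.1.
n⁴ ≥ 62500/(180·0.1) = 3472.22 ⇒ n ≥ 7.6763, so the smallest even n is 8. (n must be even for Simpson's rule.)

8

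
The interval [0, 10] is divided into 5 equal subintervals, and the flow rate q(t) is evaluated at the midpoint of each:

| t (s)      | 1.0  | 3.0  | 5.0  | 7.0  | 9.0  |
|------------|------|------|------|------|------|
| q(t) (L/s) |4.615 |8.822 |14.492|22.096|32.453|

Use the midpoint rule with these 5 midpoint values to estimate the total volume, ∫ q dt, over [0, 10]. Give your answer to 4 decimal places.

h = 2, n = 5.
h·[y(m₁) + y(m₂) + y(m₃) + y(m₄) + y(m₅)] = 2·(82.478) = 164.9560.

164.9560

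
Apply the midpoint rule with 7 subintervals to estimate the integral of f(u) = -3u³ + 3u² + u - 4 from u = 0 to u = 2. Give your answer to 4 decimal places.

-9.9184

h = (2 − 0)/7 = 0.285714.
Midpoints m₁,…,m₇ = 0.142857, 0.428571, 0.714286, 1, 1.285714, 1.571429, 1.857143.
f(m₁)=-3.804665, f(m₂)=-3.256560, f(m₃)=-2.848397, f(m₄)=-3, f(m₅)=-4.131195, f(m₆)=-6.661808, f(m₇)=-11.011662.
h·[f(m₁) + f(m₂) + f(m₃) + f(m₄) + f(m₅) + f(m₆) + f(m₇)] = 0.285714·(-34.714286) = -9.9184.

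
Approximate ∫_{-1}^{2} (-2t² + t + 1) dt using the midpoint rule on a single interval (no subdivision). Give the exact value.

M = (b−a)·f(0.5) = 3·(1) = 3.

3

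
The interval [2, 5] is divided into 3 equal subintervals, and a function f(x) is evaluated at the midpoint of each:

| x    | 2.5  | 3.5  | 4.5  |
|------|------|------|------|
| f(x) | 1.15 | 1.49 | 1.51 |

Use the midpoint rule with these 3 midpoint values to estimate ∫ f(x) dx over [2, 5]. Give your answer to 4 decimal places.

4.1500

h = 1, n = 3.
h·[y(m₁) + y(m₂) + y(m₃)] = 1·(4.15) = 4.1500.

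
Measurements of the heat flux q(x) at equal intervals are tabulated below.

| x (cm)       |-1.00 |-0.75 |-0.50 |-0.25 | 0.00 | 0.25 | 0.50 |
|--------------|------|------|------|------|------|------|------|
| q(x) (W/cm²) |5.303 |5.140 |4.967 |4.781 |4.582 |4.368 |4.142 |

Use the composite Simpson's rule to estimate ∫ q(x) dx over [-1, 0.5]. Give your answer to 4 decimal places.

h = 0.25, n = 6.
(h/3)·[y₀ + 4y₁ + 2y₂ + 4y₃ + 2y₄ + 4y₅ + y₆] = 0.083333·(85.699) = 7.1416.

7.1416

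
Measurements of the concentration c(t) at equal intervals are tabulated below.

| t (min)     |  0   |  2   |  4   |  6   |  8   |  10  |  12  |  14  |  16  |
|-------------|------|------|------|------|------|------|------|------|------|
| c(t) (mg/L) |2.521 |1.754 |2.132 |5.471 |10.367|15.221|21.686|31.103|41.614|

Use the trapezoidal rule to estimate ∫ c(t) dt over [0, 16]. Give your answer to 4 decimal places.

219.6030

h = 2, n = 8.
(h/2)·[y₀ + 2y₁ + 2y₂ + 2y₃ + 2y₄ + 2y₅ + 2y₆ + 2y₇ + y₈] = 1·(219.603) = 219.6030.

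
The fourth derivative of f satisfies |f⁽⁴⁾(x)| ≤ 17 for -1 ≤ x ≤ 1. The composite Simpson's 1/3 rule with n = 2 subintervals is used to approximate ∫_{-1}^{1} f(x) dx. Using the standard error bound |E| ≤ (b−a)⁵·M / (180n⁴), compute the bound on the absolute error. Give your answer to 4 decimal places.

|E| ≤ (2)⁵·17 / (180·2⁴) = 544/2880 = 0.1889.

0.1889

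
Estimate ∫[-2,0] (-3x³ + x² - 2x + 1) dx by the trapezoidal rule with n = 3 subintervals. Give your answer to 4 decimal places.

h = (0 − (-2))/3 = 0.666667.
Nodes x₀,…,x₃ = -2, -1.333333, -0.666667, 0.
f(x) = -3x³ + x² - 2x + 1: f₀=33, f₁=12.555556, f₂=3.666667, f₃=1.
(h/2)·[f₀ + 2f₁ + 2f₂ + f₃] = 0.333333·(66.444444) = 22.1481.

22.1481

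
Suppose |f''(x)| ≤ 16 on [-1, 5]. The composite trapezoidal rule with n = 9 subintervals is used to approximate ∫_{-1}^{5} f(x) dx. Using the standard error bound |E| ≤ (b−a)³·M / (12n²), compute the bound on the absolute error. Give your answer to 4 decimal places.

3.5556

|E| ≤ (6)³·16 / (12·9²) = 3456/972 = 3.5556.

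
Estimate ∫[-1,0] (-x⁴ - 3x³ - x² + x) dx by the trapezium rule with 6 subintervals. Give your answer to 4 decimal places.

-0.2764

h = (0 − (-1))/6 = 0.166667.
Nodes x₀,…,x₆ = -1, -0.833333, -0.666667, -0.5, -0.333333, -0.166667, 0.
f(x) = -x⁴ - 3x³ - x² + x: f₀=0, f₁=-0.273920, f₂=-0.419753, f₃=-0.4375, f₄=-0.345679, f₅=-0.181327, f₆=0.
(h/2)·[f₀ + 2f₁ + 2f₂ + 2f₃ + 2f₄ + 2f₅ + f₆] = 0.083333·(-3.316358) = -0.2764.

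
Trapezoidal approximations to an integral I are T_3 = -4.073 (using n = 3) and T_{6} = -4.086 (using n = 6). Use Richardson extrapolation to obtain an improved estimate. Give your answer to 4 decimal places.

R = (4·T_{6} − T_3) / 3 = (4·(-4.086) − (-4.073))/3 = (-12.271)/3 = -4.0903.

-4.0903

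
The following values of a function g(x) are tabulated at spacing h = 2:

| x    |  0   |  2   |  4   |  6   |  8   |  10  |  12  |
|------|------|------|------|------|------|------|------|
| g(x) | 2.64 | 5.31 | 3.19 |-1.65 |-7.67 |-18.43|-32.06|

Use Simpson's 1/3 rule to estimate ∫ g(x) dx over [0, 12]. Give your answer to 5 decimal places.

h = 2, n = 6.
(h/3)·[y₀ + 4y₁ + 2y₂ + 4y₃ + 2y₄ + 4y₅ + y₆] = 0.666667·(-97.46) = -64.97333.

-64.97333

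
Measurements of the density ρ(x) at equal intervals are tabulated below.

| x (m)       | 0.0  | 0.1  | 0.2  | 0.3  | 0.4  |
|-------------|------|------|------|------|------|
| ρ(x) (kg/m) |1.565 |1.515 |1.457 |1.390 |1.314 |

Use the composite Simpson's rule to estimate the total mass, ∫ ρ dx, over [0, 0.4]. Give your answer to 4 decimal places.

h = 0.1, n = 4.
(h/3)·[y₀ + 4y₁ + 2y₂ + 4y₃ + y₄] = 0.033333·(17.413) = 0.5804.

0.5804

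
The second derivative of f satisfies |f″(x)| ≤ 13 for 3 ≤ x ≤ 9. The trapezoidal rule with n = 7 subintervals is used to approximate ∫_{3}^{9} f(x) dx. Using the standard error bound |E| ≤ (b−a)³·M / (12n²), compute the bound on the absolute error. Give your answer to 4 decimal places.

4.7755

|E| ≤ (6)³·13 / (12·7²) = 2808/588 = 4.7755.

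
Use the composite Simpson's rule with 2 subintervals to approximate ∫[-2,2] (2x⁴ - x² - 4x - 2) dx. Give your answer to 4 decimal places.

h = (2 − (-2))/2 = 2.
Nodes x₀,…,x₂ = -2, 0, 2.
f(x) = 2x⁴ - x² - 4x - 2: f₀=34, f₁=-2, f₂=18.
(h/3)·[f₀ + 4f₁ + f₂] = 0.666667·(44) = 29.3333.

29.3333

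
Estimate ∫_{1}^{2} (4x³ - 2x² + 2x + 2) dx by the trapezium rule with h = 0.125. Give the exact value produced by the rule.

h = (2 − 1)/8 = 0.125.
Nodes x₀,…,x₈ = 1, 1.125, 1.25, 1.375, 1.5, 1.625, 1.75, 1.875, 2.
f(x) = 4x³ - 2x² + 2x + 2: f₀=6, f₁=7.4140625, f₂=9.1875, f₃=11.3671875, f₄=14, f₅=17.1328125, f₆=20.8125, f₇=25.0859375, f₈=30.
(h/2)·[f₀ + 2f₁ + 2f₂ + 2f₃ + 2f₄ + 2f₅ + 2f₆ + 2f₇ + f₈] = 0.0625·(246) = 15.375.

15.375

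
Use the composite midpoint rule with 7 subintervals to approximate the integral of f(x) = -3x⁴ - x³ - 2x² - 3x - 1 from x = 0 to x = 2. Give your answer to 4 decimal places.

h = (2 − 0)/7 = 0.285714.
Midpoints m₁,…,m₇ = 0.142857, 0.428571, 0.714286, 1, 1.285714, 1.571429, 1.857143.
f(m₁)=-1.473553, f(m₂)=-2.832986, f(m₃)=-5.308621, f(m₄)=-10, f(m₅)=-18.486464, f(m₆)=-32.827155, f(m₇)=-55.561016.
h·[f(m₁) + f(m₂) + f(m₃) + f(m₄) + f(m₅) + f(m₆) + f(m₇)] = 0.285714·(-126.489796) = -36.1399.

-36.1399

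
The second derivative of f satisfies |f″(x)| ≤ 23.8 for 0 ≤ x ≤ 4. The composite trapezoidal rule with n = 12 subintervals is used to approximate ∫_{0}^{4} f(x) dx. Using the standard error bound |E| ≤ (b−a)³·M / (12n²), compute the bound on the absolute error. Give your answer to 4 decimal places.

|E| ≤ (4)³·23.8 / (12·12²) = 1523.2/1728 = 0.8815.

0.8815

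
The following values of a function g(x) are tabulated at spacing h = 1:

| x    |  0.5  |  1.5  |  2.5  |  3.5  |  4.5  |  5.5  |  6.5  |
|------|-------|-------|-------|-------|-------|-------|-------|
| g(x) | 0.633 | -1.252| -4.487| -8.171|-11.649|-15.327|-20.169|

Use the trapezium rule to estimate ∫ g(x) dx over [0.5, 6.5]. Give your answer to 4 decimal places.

-50.6540

h = 1, n = 6.
(h/2)·[y₀ + 2y₁ + 2y₂ + 2y₃ + 2y₄ + 2y₅ + y₆] = 0.5·(-101.308) = -50.6540.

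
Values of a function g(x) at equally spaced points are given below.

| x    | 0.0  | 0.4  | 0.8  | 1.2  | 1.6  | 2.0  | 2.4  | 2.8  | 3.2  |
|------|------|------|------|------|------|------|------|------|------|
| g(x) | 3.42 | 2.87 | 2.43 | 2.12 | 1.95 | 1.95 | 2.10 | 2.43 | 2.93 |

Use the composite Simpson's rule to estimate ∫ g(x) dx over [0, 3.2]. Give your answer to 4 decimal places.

h = 0.4, n = 8.
(h/3)·[y₀ + 4y₁ + 2y₂ + 4y₃ + 2y₄ + 4y₅ + 2y₆ + 4y₇ + y₈] = 0.133333·(56.79) = 7.5720.

7.5720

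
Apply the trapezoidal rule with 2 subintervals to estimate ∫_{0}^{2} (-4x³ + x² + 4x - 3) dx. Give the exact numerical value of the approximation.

-15

h = (2 − 0)/2 = 1.
Nodes x₀,…,x₂ = 0, 1, 2.
f(x) = -4x³ + x² + 4x - 3: f₀=-3, f₁=-2, f₂=-23.
(h/2)·[f₀ + 2f₁ + f₂] = 0.5·(-30) = -15.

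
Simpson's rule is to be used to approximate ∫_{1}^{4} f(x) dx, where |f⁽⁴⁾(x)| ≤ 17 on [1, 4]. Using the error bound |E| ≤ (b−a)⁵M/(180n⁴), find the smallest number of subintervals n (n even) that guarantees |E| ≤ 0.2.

Need 4131/(180n⁴) ≤ 0.2.
n⁴ ≥ 4131/(180·0.2) = 114.75 ⇒ n ≥ 3.2729, so the smallest even n is 4. (n must be even for Simpson's rule.)

4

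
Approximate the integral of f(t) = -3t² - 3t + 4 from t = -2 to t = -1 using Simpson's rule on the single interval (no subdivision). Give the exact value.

S = (b−a)/6 · [f(-2) + 4f(-1.5) + f(-1)] = 0.166667·[(-2) + 4·1.75 + 4] = 1.5.

1.5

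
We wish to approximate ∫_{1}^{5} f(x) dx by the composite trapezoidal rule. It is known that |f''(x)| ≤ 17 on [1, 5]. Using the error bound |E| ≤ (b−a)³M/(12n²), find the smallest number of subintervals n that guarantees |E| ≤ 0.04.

Need 1088/(12n²) ≤ 0.04.
n² ≥ 1088/(12·0.04) = 2266.67 ⇒ n ≥ 47.6095, so the smallest n is 48.

48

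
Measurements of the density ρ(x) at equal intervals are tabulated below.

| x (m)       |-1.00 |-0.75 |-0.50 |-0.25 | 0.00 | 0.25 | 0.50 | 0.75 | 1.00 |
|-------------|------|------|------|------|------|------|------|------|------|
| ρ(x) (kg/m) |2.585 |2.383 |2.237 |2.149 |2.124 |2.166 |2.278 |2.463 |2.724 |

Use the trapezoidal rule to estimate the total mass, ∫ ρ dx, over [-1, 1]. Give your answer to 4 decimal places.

4.6136

h = 0.25, n = 8.
(h/2)·[y₀ + 2y₁ + 2y₂ + 2y₃ + 2y₄ + 2y₅ + 2y₆ + 2y₇ + y₈] = 0.125·(36.909) = 4.6136.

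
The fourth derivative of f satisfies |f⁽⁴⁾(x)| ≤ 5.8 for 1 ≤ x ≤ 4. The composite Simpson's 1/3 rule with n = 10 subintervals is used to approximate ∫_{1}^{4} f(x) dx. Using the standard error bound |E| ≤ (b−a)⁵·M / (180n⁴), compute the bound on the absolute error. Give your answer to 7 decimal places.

0.0007830

|E| ≤ (3)⁵·5.8 / (180·10⁴) = 1409.4/1800000 = 0.0007830.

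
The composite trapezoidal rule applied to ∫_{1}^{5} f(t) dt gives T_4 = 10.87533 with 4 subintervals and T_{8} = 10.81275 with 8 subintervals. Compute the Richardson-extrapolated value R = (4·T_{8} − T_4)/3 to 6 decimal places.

R = (4·T_{8} − T_4) / 3 = (4·10.81275 − 10.87533)/3 = (32.37567)/3 = 10.791890.

10.791890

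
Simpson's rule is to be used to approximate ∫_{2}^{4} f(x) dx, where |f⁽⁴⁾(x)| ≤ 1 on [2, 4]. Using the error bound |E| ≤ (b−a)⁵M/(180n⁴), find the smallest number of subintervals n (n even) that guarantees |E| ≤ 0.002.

Need 32/(180n⁴) ≤ 0.002.
n⁴ ≥ 32/(180·0.002) = 88.8889 ⇒ n ≥ 3.0705, so the smallest even n is 4. (n must be even for Simpson's rule.)

4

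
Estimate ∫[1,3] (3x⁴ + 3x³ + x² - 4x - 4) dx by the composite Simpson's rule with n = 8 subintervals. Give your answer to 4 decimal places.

h = (3 − 1)/8 = 0.25.
Nodes x₀,…,x₈ = 1, 1.25, 1.5, 1.75, 2, 2.25, 2.5, 2.75, 3.
f(x) = 3x⁴ + 3x³ + x² - 4x - 4: f₀=-1, f₁=5.74609375, f₂=17.5625, f₃=36.27734375, f₄=64, f₅=103.12109375, f₆=156.3125, f₇=226.52734375, f₈=317.
(h/3)·[f₀ + 4f₁ + 2f₂ + 4f₃ + 2f₄ + 4f₅ + 2f₆ + 4f₇ + f₈] = 0.083333·(2278.4375) = 189.8698.

189.8698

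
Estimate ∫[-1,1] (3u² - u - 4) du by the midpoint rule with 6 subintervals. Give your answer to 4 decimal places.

h = (1 − (-1))/6 = 0.333333.
Midpoints m₁,…,m₆ = -0.833333, -0.5, -0.166667, 0.166667, 0.5, 0.833333.
f(m₁)=-1.083333, f(m₂)=-2.75, f(m₃)=-3.75, f(m₄)=-4.083333, f(m₅)=-3.75, f(m₆)=-2.75.
h·[f(m₁) + f(m₂) + f(m₃) + f(m₄) + f(m₅) + f(m₆)] = 0.333333·(-18.166667) = -6.0556.

-6.0556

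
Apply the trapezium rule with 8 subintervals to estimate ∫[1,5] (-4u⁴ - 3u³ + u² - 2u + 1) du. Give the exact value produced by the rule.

h = (5 − 1)/8 = 0.5.
Nodes u₀,…,u₈ = 1, 1.5, 2, 2.5, 3, 3.5, 4, 4.5, 5.
f(u) = -4u⁴ - 3u³ + u² - 2u + 1: f₀=-7, f₁=-30.125, f₂=-87, f₃=-200.875, f₄=-401, f₅=-722.625, f₆=-1207, f₇=-1901.375, f₈=-2859.
(h/2)·[f₀ + 2f₁ + 2f₂ + 2f₃ + 2f₄ + 2f₅ + 2f₆ + 2f₇ + f₈] = 0.25·(-11966) = -2991.5.

-2991.5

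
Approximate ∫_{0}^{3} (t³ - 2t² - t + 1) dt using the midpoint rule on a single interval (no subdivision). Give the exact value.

-4.875

M = (b−a)·f(1.5) = 3·(-1.625) = -4.875.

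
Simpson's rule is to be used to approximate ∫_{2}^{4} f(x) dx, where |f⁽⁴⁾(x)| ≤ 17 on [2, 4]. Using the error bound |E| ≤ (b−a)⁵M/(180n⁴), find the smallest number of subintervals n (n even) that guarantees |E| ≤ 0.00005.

Need 544/(180n⁴) ≤ 0.00005.
n⁴ ≥ 544/(180·0.00005) = 60444.4 ⇒ n ≥ 15.6797, so the smallest even n is 16. (n must be even for Simpson's rule.)

16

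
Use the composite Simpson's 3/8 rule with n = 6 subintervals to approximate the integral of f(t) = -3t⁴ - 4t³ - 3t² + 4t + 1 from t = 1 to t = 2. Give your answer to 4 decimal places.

-33.6007

h = (2 − 1)/6 = 0.166667.
Nodes t₀,…,t₆ = 1, 1.166667, 1.333333, 1.5, 1.666667, 1.833333, 2.
f(t) = -3t⁴ - 4t³ - 3t² + 4t + 1: f₀=-5, f₁=-10.326389, f₂=-17.962963, f₃=-28.4375, f₄=-42.333333, f₅=-60.289352, f₆=-83.
(3h/8)·[f₀ + 3f₁ + 3f₂ + 2f₃ + 3f₄ + 3f₅ + f₆] = 0.0625·(-537.611111) = -33.6007.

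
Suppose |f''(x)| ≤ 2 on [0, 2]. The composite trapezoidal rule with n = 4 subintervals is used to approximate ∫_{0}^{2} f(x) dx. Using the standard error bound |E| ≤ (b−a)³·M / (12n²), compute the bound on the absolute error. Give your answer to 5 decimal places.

0.08333

|E| ≤ (2)³·2 / (12·4²) = 16/192 = 0.08333.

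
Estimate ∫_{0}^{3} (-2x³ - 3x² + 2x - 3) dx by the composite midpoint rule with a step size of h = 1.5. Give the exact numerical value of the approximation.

-60.75

h = (3 − 0)/2 = 1.5.
Midpoints m₁,…,m₂ = 0.75, 2.25.
f(m₁)=-4.03125, f(m₂)=-36.46875.
h·[f(m₁) + f(m₂)] = 1.5·(-40.5) = -60.75.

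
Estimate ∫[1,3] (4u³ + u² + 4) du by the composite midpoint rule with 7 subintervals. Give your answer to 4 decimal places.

h = (3 − 1)/7 = 0.285714.
Midpoints m₁,…,m₇ = 1.142857, 1.428571, 1.714286, 2, 2.285714, 2.571429, 2.857143.
f(m₁)=11.276968, f(m₂)=17.702624, f(m₃)=27.090379, f(m₄)=40, f(m₅)=56.991254, f(m₆)=78.623907, f(m₇)=105.457726.
h·[f(m₁) + f(m₂) + f(m₃) + f(m₄) + f(m₅) + f(m₆) + f(m₇)] = 0.285714·(337.142857) = 96.3265.

96.3265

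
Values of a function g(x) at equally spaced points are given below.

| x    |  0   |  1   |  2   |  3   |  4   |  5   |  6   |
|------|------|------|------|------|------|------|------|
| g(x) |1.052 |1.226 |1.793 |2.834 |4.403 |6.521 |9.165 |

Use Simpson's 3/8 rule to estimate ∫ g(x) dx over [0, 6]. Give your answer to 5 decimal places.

h = 1, n = 6.
(3h/8)·[y₀ + 3y₁ + 3y₂ + 2y₃ + 3y₄ + 3y₅ + y₆] = 0.375·(57.714) = 21.64275.

21.64275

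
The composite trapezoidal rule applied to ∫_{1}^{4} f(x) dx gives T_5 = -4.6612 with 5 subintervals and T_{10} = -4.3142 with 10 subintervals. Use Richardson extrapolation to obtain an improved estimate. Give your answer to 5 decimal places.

-4.19853

R = (4·T_{10} − T_5) / 3 = (4·(-4.3142) − (-4.6612))/3 = (-12.5956)/3 = -4.19853.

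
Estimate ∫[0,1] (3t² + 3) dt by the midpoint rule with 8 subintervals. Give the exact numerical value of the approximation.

3.99609375

h = (1 − 0)/8 = 0.125.
Midpoints m₁,…,m₈ = 0.0625, 0.1875, 0.3125, 0.4375, 0.5625, 0.6875, 0.8125, 0.9375.
f(m₁)=3.01171875, f(m₂)=3.10546875, f(m₃)=3.29296875, f(m₄)=3.57421875, f(m₅)=3.94921875, f(m₆)=4.41796875, f(m₇)=4.98046875, f(m₈)=5.63671875.
h·[f(m₁) + f(m₂) + f(m₃) + f(m₄) + f(m₅) + f(m₆) + f(m₇) + f(m₈)] = 0.125·(31.96875) = 3.99609375.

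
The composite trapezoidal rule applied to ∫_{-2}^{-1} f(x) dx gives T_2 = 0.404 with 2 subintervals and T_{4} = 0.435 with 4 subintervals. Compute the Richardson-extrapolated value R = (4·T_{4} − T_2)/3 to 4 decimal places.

0.4453

R = (4·T_{4} − T_2) / 3 = (4·0.435 − 0.404)/3 = (1.336)/3 = 0.4453.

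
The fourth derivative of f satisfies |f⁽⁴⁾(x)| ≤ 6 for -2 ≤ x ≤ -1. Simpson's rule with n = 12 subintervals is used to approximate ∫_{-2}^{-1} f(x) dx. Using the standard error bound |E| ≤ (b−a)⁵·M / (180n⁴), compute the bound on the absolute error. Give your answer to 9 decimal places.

|E| ≤ (1)⁵·6 / (180·12⁴) = 6/3732480 = 0.000001608.

0.000001608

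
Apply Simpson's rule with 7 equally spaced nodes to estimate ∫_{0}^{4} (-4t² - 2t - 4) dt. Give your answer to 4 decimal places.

-117.3333

h = (4 − 0)/6 = 0.666667.
Nodes t₀,…,t₆ = 0, 0.666667, 1.333333, 2, 2.666667, 3.333333, 4.
f(t) = -4t² - 2t - 4: f₀=-4, f₁=-7.111111, f₂=-13.777778, f₃=-24, f₄=-37.777778, f₅=-55.111111, f₆=-76.
(h/3)·[f₀ + 4f₁ + 2f₂ + 4f₃ + 2f₄ + 4f₅ + f₆] = 0.222222·(-528) = -117.3333.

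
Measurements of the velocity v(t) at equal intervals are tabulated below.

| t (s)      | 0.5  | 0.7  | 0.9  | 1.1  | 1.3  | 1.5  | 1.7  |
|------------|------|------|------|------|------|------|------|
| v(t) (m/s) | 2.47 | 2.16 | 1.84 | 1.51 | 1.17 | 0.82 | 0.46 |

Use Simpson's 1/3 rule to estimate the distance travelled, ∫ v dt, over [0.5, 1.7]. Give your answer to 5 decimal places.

h = 0.2, n = 6.
(h/3)·[y₀ + 4y₁ + 2y₂ + 4y₃ + 2y₄ + 4y₅ + y₆] = 0.066667·(26.91) = 1.79400.

1.79400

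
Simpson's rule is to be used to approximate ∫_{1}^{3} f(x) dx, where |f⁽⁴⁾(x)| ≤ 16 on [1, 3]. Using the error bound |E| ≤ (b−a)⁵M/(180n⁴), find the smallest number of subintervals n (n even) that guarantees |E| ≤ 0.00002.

20

Need 512/(180n⁴) ≤ 0.00002.
n⁴ ≥ 512/(180·0.00002) = 142222 ⇒ n ≥ 19.4197, so the smallest even n is 20. (n must be even for Simpson's rule.)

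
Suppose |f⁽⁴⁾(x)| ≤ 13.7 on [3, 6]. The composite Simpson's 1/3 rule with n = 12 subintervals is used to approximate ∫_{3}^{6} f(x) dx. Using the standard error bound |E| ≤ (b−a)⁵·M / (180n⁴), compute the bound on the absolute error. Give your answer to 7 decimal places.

0.0008919

|E| ≤ (3)⁵·13.7 / (180·12⁴) = 3329.1/3732480 = 0.0008919.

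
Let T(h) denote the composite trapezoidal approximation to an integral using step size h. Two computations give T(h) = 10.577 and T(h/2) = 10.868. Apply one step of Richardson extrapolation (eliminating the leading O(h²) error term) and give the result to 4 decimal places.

10.9650

R = (4·T(h/2) − T(h)) / 3 = (4·10.868 − 10.577)/3 = (32.895)/3 = 10.9650.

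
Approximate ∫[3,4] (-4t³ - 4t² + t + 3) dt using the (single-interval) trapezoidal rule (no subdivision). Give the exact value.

-225.5

T = (b−a)/2 · [f(3) + f(4)] = 0.5·[(-138) + (-313)] = -225.5.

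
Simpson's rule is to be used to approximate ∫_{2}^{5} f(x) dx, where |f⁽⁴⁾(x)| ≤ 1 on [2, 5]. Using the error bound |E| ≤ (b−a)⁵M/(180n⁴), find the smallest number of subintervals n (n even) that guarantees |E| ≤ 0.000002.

Need 243/(180n⁴) ≤ 0.000002.
n⁴ ≥ 243/(180·0.000002) = 675000 ⇒ n ≥ 28.6633, so the smallest even n is 30. (n must be even for Simpson's rule.)

30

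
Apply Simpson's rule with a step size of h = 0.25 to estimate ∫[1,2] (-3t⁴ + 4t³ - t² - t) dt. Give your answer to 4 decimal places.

-7.4349

h = (2 − 1)/4 = 0.25.
Nodes t₀,…,t₄ = 1, 1.25, 1.5, 1.75, 2.
f(t) = -3t⁴ + 4t³ - t² - t: f₀=-1, f₁=-2.32421875, f₂=-5.4375, f₃=-11.51171875, f₄=-22.
(h/3)·[f₀ + 4f₁ + 2f₂ + 4f₃ + f₄] = 0.083333·(-89.21875) = -7.4349.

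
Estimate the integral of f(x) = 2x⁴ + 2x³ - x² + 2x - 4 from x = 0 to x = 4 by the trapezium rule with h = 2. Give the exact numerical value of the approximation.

712

h = (4 − 0)/2 = 2.
Nodes x₀,…,x₂ = 0, 2, 4.
f(x) = 2x⁴ + 2x³ - x² + 2x - 4: f₀=-4, f₁=44, f₂=628.
(h/2)·[f₀ + 2f₁ + f₂] = 1·(712) = 712.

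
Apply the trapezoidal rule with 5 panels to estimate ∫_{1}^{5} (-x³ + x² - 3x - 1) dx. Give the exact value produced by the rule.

h = (5 − 1)/5 = 0.8.
Nodes x₀,…,x₅ = 1, 1.8, 2.6, 3.4, 4.2, 5.
f(x) = -x³ + x² - 3x - 1: f₀=-4, f₁=-8.992, f₂=-19.616, f₃=-38.944, f₄=-70.048, f₅=-116.
(h/2)·[f₀ + 2f₁ + 2f₂ + 2f₃ + 2f₄ + f₅] = 0.4·(-395.2) = -158.08.

-158.08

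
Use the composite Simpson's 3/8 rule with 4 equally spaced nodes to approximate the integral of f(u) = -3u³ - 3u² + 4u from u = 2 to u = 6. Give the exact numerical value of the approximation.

h = (6 − 2)/3 = 1.333333.
Nodes u₀,…,u₃ = 2, 3.333333, 4.666667, 6.
f(u) = -3u³ - 3u² + 4u: f₀=-28, f₁=-131.111111, f₂=-351.555556, f₃=-732.
(3h/8)·[f₀ + 3f₁ + 3f₂ + f₃] = 0.5·(-2208) = -1104.

-1104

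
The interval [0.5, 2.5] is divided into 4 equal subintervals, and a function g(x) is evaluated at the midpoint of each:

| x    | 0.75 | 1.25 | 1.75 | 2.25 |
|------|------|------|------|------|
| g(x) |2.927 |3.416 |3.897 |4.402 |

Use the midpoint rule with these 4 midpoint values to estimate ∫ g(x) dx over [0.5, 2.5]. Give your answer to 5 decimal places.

h = 0.5, n = 4.
h·[y(m₁) + y(m₂) + y(m₃) + y(m₄)] = 0.5·(14.642) = 7.32100.

7.32100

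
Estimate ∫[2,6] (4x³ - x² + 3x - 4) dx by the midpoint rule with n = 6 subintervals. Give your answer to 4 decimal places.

h = (6 − 2)/6 = 0.666667.
Midpoints m₁,…,m₆ = 2.333333, 3, 3.666667, 4.333333, 5, 5.666667.
f(m₁)=48.370370, f(m₂)=104, f(m₃)=190.740741, f(m₄)=315.703704, f(m₅)=486, f(m₆)=708.740741.
h·[f(m₁) + f(m₂) + f(m₃) + f(m₄) + f(m₅) + f(m₆)] = 0.666667·(1853.555556) = 1235.7037.

1235.7037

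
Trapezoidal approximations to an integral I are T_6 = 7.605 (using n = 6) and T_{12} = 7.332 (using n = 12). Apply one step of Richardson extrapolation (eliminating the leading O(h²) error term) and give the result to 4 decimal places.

R = (4·T_{12} − T_6) / 3 = (4·7.332 − 7.605)/3 = (21.723)/3 = 7.2410.

7.2410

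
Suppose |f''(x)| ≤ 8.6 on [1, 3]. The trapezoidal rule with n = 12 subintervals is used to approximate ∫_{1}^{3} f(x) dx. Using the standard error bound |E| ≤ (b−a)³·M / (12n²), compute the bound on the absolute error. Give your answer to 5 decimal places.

0.03981

|E| ≤ (2)³·8.6 / (12·12²) = 68.8/1728 = 0.03981.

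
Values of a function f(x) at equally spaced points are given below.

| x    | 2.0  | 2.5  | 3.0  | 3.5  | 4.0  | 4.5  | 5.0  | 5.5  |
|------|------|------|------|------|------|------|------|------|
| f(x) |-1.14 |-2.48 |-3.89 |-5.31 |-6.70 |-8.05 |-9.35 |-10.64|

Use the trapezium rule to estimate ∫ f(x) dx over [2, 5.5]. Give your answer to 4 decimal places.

-20.8350

h = 0.5, n = 7.
(h/2)·[y₀ + 2y₁ + 2y₂ + 2y₃ + 2y₄ + 2y₅ + 2y₆ + y₇] = 0.25·(-83.34) = -20.8350.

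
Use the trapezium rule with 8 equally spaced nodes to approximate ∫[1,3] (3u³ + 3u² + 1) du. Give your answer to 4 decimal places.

88.5714

h = (3 − 1)/7 = 0.285714.
Nodes u₀,…,u₇ = 1, 1.285714, 1.571429, 1.857143, 2.142857, 2.428571, 2.714286, 3.
f(u) = 3u³ + 3u² + 1: f₀=7, f₁=12.335277, f₂=20.049563, f₃=30.562682, f₄=44.294461, f₅=61.664723, f₆=83.093294, f₇=109.
(h/2)·[f₀ + 2f₁ + 2f₂ + 2f₃ + 2f₄ + 2f₅ + 2f₆ + f₇] = 0.142857·(620) = 88.5714.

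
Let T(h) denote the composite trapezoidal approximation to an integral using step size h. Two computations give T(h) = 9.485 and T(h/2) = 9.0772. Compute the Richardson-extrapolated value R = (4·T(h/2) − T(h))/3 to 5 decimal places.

R = (4·T(h/2) − T(h)) / 3 = (4·9.0772 − 9.485)/3 = (26.8238)/3 = 8.94127.

8.94127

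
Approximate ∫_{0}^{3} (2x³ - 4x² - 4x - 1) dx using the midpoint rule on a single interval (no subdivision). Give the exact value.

-27.75

M = (b−a)·f(1.5) = 3·(-9.25) = -27.75.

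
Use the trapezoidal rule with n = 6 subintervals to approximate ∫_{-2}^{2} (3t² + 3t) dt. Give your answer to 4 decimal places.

h = (2 − (-2))/6 = 0.666667.
Nodes t₀,…,t₆ = -2, -1.333333, -0.666667, 0, 0.666667, 1.333333, 2.
f(t) = 3t² + 3t: f₀=6, f₁=1.333333, f₂=-0.666667, f₃=0, f₄=3.333333, f₅=9.333333, f₆=18.
(h/2)·[f₀ + 2f₁ + 2f₂ + 2f₃ + 2f₄ + 2f₅ + f₆] = 0.333333·(50.666667) = 16.8889.

16.8889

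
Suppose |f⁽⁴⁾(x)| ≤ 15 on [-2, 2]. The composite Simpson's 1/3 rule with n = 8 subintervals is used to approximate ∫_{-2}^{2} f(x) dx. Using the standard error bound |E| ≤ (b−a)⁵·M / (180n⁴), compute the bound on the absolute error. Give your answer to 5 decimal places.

0.02083

|E| ≤ (4)⁵·15 / (180·8⁴) = 15360/737280 = 0.02083.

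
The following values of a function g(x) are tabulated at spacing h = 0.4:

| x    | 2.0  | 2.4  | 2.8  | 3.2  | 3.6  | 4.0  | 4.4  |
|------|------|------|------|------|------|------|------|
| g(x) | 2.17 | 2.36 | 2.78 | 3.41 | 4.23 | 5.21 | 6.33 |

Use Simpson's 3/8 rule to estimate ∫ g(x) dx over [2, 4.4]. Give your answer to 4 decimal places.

8.8590

h = 0.4, n = 6.
(3h/8)·[y₀ + 3y₁ + 3y₂ + 2y₃ + 3y₄ + 3y₅ + y₆] = 0.15·(59.06) = 8.8590.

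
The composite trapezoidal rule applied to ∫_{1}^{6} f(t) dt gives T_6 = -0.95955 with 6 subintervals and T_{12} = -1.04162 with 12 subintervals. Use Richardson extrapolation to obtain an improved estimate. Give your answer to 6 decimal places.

-1.068977

R = (4·T_{12} − T_6) / 3 = (4·(-1.04162) − (-0.95955))/3 = (-3.20693)/3 = -1.068977.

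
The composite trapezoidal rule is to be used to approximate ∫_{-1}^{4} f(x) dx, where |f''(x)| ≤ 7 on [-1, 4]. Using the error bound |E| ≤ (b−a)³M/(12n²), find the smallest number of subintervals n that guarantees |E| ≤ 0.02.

Need 875/(12n²) ≤ 0.02.
n² ≥ 875/(12·0.02) = 3645.83 ⇒ n ≥ 60.3807, so the smallest n is 61.

61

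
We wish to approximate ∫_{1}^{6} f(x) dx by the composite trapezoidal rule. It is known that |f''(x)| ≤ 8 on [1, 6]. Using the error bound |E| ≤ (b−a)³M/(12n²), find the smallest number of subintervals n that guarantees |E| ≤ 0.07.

35

Need 1000/(12n²) ≤ 0.07.
n² ≥ 1000/(12·0.07) = 1190.48 ⇒ n ≥ 34.5033, so the smallest n is 35.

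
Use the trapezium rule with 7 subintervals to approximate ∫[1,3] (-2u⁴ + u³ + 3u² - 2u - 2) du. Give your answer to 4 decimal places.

h = (3 − 1)/7 = 0.285714.
Nodes u₀,…,u₇ = 1, 1.285714, 1.571429, 1.857143, 2.142857, 2.428571, 2.714286, 3.
f(u) = -2u⁴ + u³ + 3u² - 2u - 2: f₀=-2, f₁=-2.952103, f₂=-6.049979, f₃=-12.753020, f₄=-24.840483, f₅=-44.411495, f₆=-73.885048, f₇=-116.
(h/2)·[f₀ + 2f₁ + 2f₂ + 2f₃ + 2f₄ + 2f₅ + 2f₆ + f₇] = 0.142857·(-447.784257) = -63.9692.

-63.9692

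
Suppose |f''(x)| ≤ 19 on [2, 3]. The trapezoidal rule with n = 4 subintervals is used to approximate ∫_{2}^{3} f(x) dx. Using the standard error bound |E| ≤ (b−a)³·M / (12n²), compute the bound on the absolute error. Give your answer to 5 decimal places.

|E| ≤ (1)³·19 / (12·4²) = 19/192 = 0.09896.

0.09896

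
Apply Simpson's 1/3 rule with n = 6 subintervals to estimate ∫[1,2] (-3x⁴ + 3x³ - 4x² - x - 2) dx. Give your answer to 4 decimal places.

h = (2 − 1)/6 = 0.166667.
Nodes x₀,…,x₆ = 1, 1.166667, 1.333333, 1.5, 1.666667, 1.833333, 2.
f(x) = -3x⁴ + 3x³ - 4x² - x - 2: f₀=-7, f₁=-9.405093, f₂=-12.814815, f₃=-17.5625, f₄=-24.037037, f₅=-32.682870, f₆=-44.
(h/3)·[f₀ + 4f₁ + 2f₂ + 4f₃ + 2f₄ + 4f₅ + f₆] = 0.055556·(-363.305556) = -20.1836.

-20.1836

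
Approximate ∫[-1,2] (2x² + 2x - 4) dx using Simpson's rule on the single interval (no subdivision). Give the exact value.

S = (b−a)/6 · [f(-1) + 4f(0.5) + f(2)] = 0.5·[(-4) + 4·(-2.5) + 8] = -3.

-3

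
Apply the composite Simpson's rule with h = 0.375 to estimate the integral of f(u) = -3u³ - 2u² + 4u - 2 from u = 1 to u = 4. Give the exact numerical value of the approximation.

h = (4 − 1)/8 = 0.375.
Nodes u₀,…,u₈ = 1, 1.375, 1.75, 2.125, 2.5, 2.875, 3.25, 3.625, 4.
f(u) = -3u³ - 2u² + 4u - 2: f₀=-3, f₁=-8.080078125, f₂=-17.203125, f₃=-31.318359375, f₄=-51.375, f₅=-78.322265625, f₆=-113.109375, f₇=-156.685546875, f₈=-210.
(h/3)·[f₀ + 4f₁ + 2f₂ + 4f₃ + 2f₄ + 4f₅ + 2f₆ + 4f₇ + f₈] = 0.125·(-1674) = -209.25.

-209.25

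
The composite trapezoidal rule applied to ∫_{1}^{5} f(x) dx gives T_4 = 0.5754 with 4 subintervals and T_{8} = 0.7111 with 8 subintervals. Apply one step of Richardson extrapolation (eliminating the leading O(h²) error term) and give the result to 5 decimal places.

0.75633

R = (4·T_{8} − T_4) / 3 = (4·0.7111 − 0.5754)/3 = (2.2690)/3 = 0.75633.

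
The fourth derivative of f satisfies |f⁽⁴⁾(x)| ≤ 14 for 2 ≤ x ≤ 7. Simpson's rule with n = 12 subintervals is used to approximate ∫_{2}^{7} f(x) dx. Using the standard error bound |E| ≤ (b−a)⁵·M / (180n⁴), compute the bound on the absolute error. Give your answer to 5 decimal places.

0.01172

|E| ≤ (5)⁵·14 / (180·12⁴) = 43750/3732480 = 0.01172.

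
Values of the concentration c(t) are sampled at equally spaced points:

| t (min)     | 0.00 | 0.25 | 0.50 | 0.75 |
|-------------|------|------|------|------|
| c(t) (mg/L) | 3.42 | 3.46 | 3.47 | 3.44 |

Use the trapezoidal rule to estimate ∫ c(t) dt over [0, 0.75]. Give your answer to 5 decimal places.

h = 0.25, n = 3.
(h/2)·[y₀ + 2y₁ + 2y₂ + y₃] = 0.125·(20.72) = 2.59000.

2.59000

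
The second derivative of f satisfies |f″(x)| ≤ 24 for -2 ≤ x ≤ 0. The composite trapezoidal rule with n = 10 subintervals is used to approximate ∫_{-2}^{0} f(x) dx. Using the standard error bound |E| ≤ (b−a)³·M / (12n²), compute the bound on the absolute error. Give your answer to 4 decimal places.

0.1600

|E| ≤ (2)³·24 / (12·10²) = 192/1200 = 0.1600.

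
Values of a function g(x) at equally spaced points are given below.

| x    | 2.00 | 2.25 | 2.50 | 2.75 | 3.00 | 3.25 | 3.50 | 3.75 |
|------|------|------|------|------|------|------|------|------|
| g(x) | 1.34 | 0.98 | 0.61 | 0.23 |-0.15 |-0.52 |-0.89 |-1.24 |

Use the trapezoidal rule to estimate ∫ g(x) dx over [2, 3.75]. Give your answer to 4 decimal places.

0.0775

h = 0.25, n = 7.
(h/2)·[y₀ + 2y₁ + 2y₂ + 2y₃ + 2y₄ + 2y₅ + 2y₆ + y₇] = 0.125·(0.62) = 0.0775.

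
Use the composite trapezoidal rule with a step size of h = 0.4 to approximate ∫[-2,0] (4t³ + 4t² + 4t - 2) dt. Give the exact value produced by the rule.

h = (0 − (-2))/5 = 0.4.
Nodes t₀,…,t₅ = -2, -1.6, -1.2, -0.8, -0.4, 0.
f(t) = 4t³ + 4t² + 4t - 2: f₀=-26, f₁=-14.544, f₂=-7.952, f₃=-4.688, f₄=-3.216, f₅=-2.
(h/2)·[f₀ + 2f₁ + 2f₂ + 2f₃ + 2f₄ + f₅] = 0.2·(-88.8) = -17.76.

-17.76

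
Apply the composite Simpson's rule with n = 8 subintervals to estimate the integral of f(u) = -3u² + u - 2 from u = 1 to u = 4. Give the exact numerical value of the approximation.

-61.5

h = (4 − 1)/8 = 0.375.
Nodes u₀,…,u₈ = 1, 1.375, 1.75, 2.125, 2.5, 2.875, 3.25, 3.625, 4.
f(u) = -3u² + u - 2: f₀=-4, f₁=-6.296875, f₂=-9.4375, f₃=-13.421875, f₄=-18.25, f₅=-23.921875, f₆=-30.4375, f₇=-37.796875, f₈=-46.
(h/3)·[f₀ + 4f₁ + 2f₂ + 4f₃ + 2f₄ + 4f₅ + 2f₆ + 4f₇ + f₈] = 0.125·(-492) = -61.5.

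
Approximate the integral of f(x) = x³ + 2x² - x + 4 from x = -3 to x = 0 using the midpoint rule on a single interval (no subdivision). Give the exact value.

M = (b−a)·f(-1.5) = 3·(6.625) = 19.875.

19.875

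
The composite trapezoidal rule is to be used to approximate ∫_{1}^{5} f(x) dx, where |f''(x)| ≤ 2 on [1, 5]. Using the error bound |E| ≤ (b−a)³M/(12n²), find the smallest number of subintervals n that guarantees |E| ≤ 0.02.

24

Need 128/(12n²) ≤ 0.02.
n² ≥ 128/(12·0.02) = 533.333 ⇒ n ≥ 23.0940, so the smallest n is 24.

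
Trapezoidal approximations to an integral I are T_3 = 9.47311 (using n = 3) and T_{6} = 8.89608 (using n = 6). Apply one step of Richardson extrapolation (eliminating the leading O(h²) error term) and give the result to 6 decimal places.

R = (4·T_{6} − T_3) / 3 = (4·8.89608 − 9.47311)/3 = (26.11121)/3 = 8.703737.

8.703737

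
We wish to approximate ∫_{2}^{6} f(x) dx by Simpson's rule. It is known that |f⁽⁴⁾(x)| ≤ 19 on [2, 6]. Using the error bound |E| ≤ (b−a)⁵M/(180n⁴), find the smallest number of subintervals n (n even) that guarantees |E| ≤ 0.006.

Need 19456/(180n⁴) ≤ 0.006.
n⁴ ≥ 19456/(180·0.006) = 18014.8 ⇒ n ≥ 11.5853, so the smallest even n is 12. (n must be even for Simpson's rule.)

12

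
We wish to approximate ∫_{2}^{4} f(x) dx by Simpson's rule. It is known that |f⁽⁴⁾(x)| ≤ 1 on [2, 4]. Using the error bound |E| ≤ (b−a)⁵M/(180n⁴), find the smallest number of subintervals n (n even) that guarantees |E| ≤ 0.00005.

Need 32/(180n⁴) ≤ 0.00005.
n⁴ ≥ 32/(180·0.00005) = 3555.56 ⇒ n ≥ 7.7219, so the smallest even n is 8. (n must be even for Simpson's rule.)

8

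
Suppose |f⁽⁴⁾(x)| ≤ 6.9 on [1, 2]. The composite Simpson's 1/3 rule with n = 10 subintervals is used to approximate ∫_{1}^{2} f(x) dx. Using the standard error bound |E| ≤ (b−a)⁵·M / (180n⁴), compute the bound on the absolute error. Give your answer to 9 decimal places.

0.000003833

|E| ≤ (1)⁵·6.9 / (180·10⁴) = 6.9/1800000 = 0.000003833.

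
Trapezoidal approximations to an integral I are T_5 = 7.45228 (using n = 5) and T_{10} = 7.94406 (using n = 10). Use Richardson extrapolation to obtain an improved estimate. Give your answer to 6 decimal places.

R = (4·T_{10} − T_5) / 3 = (4·7.94406 − 7.45228)/3 = (24.32396)/3 = 8.107987.

8.107987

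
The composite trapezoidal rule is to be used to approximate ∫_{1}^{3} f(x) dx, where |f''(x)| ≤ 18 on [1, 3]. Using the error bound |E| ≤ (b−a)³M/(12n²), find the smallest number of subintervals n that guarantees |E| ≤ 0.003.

Need 144/(12n²) ≤ 0.003.
n² ≥ 144/(12·0.003) = 4000 ⇒ n ≥ 63.2456, so the smallest n is 64.

64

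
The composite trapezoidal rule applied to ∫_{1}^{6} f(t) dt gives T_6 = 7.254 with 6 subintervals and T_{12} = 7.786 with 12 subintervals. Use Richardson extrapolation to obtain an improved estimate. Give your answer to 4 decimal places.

R = (4·T_{12} − T_6) / 3 = (4·7.786 − 7.254)/3 = (23.890)/3 = 7.9633.

7.9633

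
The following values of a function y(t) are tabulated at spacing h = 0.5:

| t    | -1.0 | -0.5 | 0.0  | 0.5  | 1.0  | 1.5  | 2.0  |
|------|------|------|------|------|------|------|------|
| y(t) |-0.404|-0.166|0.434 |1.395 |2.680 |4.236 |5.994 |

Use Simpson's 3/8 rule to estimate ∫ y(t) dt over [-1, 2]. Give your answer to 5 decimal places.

5.61225

h = 0.5, n = 6.
(3h/8)·[y₀ + 3y₁ + 3y₂ + 2y₃ + 3y₄ + 3y₅ + y₆] = 0.1875·(29.932) = 5.61225.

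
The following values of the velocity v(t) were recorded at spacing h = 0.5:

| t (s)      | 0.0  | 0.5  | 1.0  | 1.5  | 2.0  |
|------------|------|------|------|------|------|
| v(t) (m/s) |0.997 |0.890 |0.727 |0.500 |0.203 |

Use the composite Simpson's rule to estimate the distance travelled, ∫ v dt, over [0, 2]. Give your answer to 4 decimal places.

1.3690

h = 0.5, n = 4.
(h/3)·[y₀ + 4y₁ + 2y₂ + 4y₃ + y₄] = 0.166667·(8.214) = 1.3690.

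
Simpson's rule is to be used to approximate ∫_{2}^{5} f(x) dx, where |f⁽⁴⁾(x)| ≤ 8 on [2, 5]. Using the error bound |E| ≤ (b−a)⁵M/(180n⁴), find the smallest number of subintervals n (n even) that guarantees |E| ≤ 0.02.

6

Need 1944/(180n⁴) ≤ 0.02.
n⁴ ≥ 1944/(180·0.02) = 540 ⇒ n ≥ 4.8206, so the smallest even n is 6. (n must be even for Simpson's rule.)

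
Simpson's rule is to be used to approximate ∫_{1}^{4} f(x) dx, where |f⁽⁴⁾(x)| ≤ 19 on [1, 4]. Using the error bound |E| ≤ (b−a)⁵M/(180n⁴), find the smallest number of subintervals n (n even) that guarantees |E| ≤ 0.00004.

30

Need 4617/(180n⁴) ≤ 0.00004.
n⁴ ≥ 4617/(180·0.00004) = 641250 ⇒ n ≥ 28.2981, so the smallest even n is 30. (n must be even for Simpson's rule.)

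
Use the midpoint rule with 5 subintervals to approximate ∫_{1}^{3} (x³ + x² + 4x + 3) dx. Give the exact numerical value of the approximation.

50.48

h = (3 − 1)/5 = 0.4.
Midpoints m₁,…,m₅ = 1.2, 1.6, 2, 2.4, 2.8.
f(m₁)=10.968, f(m₂)=16.056, f(m₃)=23, f(m₄)=32.184, f(m₅)=43.992.
h·[f(m₁) + f(m₂) + f(m₃) + f(m₄) + f(m₅)] = 0.4·(126.2) = 50.48.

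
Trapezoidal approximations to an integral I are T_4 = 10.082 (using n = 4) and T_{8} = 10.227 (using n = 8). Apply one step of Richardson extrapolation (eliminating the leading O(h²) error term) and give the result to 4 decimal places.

10.2753

R = (4·T_{8} − T_4) / 3 = (4·10.227 − 10.082)/3 = (30.826)/3 = 10.2753.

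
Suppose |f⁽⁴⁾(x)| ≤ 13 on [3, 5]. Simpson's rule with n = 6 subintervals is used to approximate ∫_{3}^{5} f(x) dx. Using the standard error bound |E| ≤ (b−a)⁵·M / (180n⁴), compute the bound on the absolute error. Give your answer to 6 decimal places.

|E| ≤ (2)⁵·13 / (180·6⁴) = 416/233280 = 0.001783.

0.001783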